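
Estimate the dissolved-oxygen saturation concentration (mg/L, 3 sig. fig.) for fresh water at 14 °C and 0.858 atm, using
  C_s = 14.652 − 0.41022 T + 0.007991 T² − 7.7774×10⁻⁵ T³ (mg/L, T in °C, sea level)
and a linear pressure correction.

At sea level: C_s = 14.652 − 0.41022×14 + 0.007991×14² − 7.7774×10⁻⁵×14³ = 10.26 mg/L.
Pressure correction: C_s' = 10.26 × 0.858 = 8.805 mg/L.

C_s ≈ 8.80 mg/L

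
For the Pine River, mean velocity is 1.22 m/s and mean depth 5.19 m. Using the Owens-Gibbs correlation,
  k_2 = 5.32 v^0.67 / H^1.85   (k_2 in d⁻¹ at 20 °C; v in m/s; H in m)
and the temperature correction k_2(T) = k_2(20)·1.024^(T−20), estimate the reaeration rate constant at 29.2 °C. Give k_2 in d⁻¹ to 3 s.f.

k_2(20) = 5.32 × 1.22^0.67 / 5.19^1.85 = 5.32 × 1.143 / 21.04 = 0.2889 d⁻¹.
k_2(29.2) = 0.2889 × 1.024^(29.2−20) = 0.2889 × 1.244 = 0.3593 d⁻¹.

k_2 ≈ 0.359 d⁻¹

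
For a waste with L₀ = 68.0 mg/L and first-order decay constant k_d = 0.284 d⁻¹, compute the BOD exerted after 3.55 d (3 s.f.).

y_t = L₀(1 − e^(−k_d t)) = 68.0 × (1 − e^(−0.284×3.55))
= 68.0 × (1 − 0.3649) = 68.0 × 0.6351 = 43.19 mg/L.

y ≈ 43.2 mg/L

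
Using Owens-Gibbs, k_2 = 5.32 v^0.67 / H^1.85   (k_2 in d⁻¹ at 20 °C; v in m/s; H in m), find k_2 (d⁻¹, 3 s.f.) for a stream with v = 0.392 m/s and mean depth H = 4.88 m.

k_2 = 5.32 × 0.392^0.67 / 4.88^1.85 = 5.32 × 0.5340 / 18.77 = 0.1513 d⁻¹.

k_2 ≈ 0.151 d⁻¹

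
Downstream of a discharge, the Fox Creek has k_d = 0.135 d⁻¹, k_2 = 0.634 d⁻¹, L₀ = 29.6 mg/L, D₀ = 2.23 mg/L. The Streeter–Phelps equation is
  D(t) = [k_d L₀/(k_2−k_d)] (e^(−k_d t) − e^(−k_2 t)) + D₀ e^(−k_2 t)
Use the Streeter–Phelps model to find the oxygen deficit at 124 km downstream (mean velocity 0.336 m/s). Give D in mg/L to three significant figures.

Travel time t = x/v = 124 km / (0.336 m/s) = 124000 m / 0.336 m/s = 369000 s = 4.271 d.
k_d L₀/(k_2−k_d) = 0.135×29.6/(0.634−0.135) = 3.996/0.4990 = 8.008 mg/L.
e^(−k_d t) = e^(−0.135×4.271) = 0.5618; e^(−k_2 t) = e^(−0.634×4.271) = 0.06667.
D = 8.008 × (0.5618 − 0.06667) + 2.23 × 0.06667 = 3.965 + 0.1487 = 4.114 mg/L.

D ≈ 4.11 mg/L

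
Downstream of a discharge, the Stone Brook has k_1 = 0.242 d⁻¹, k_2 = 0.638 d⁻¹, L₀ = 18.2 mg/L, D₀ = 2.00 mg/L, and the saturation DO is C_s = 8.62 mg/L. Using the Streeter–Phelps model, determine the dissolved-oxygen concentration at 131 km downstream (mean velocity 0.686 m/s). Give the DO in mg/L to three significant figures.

Travel time t = x/v = 131 km / (0.686 m/s) = 131000 m / 0.686 m/s = 191000 s = 2.210 d.
k_1 L₀/(k_2−k_1) = 0.242×18.2/(0.638−0.242) = 4.404/0.3960 = 11.12 mg/L.
e^(−k_1 t) = e^(−0.242×2.210) = 0.5857; e^(−k_2 t) = e^(−0.638×2.210) = 0.2441.
D = 11.12 × (0.5857 − 0.2441) + 2.00 × 0.2441 = 3.800 + 0.4882 = 4.288 mg/L.
DO = C_s − D = 8.62 − 4.288 = 4.332 mg/L.

DO ≈ 4.33 mg/L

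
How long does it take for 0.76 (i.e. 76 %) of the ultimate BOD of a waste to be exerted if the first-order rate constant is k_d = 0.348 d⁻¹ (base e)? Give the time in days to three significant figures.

t ≈ 4.10 d

y/L₀ = 1 − e^(−k_d t) = 0.76 ⇒ e^(−k_d t) = 0.240
t = −ln(0.240) / 0.348 = 1.427 / 0.348 = 4.101 d.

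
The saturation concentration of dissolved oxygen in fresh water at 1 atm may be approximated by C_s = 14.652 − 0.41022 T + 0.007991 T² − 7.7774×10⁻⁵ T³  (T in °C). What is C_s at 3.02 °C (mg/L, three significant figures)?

C_s = 14.652 − 0.41022×3.02 + 0.007991×3.02² − 7.7774×10⁻⁵×3.02³ = 13.48 mg/L.

C_s ≈ 13.5 mg/L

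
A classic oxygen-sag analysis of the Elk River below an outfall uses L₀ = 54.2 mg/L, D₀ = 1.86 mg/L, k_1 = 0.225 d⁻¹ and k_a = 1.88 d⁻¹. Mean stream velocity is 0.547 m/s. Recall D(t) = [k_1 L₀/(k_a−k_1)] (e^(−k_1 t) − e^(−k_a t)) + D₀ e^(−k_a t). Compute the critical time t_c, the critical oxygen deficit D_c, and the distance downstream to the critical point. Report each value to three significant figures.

t_c ≈ 1.11 d; D_c ≈ 5.06 mg/L; x_c ≈ 52.3 km

At the critical point dD/dt = 0, so k_1 L₀ e^(−k_1 t) = k_a D. Substituting D(t) from the Streeter–Phelps equation and solving for t gives
t_c = ln[(k_a/k_1)(1 − D₀(k_a−k_1)/(k_1 L₀))] / (k_a−k_1).
Here k_a−k_1 = 1.655 d⁻¹ and 1 − D₀(k_a−k_1)/(k_1 L₀) = 1 − 1.86×1.655/(0.225×54.2) = 0.7476, so
t_c = ln(8.356 × 0.7476) / 1.655 = 1.832 / 1.655 = 1.107 d.
L(t_c) = L₀ e^(−k_1 t_c) = 54.2 × 0.7795 = 42.25 mg/L, and at the critical point k_a D_c = k_1 L, so D_c = (0.225/1.88) × 42.25 = 5.057 mg/L.
x_c = v t_c = 0.547 m/s × 1.107 d × 86400 s/d = 52320 m ≈ 52.3 km.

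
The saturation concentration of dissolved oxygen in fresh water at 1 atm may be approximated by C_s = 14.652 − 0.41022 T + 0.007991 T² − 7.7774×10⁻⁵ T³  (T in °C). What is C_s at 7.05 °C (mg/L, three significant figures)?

C_s = 14.652 − 0.41022×7.05 + 0.007991×7.05² − 7.7774×10⁻⁵×7.05³ = 12.13 mg/L.

C_s ≈ 12.1 mg/L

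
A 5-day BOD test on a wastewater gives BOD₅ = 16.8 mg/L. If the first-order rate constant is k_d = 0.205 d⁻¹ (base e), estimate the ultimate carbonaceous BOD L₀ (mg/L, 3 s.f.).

BOD₅ = L₀(1 − e^(−5k_d)) ⇒ L₀ = BOD₅ / (1 − e^(−5×0.205))
= 16.8 / (1 − 0.3588) = 16.8 / 0.6412 = 26.20 mg/L.

L₀ ≈ 26.2 mg/L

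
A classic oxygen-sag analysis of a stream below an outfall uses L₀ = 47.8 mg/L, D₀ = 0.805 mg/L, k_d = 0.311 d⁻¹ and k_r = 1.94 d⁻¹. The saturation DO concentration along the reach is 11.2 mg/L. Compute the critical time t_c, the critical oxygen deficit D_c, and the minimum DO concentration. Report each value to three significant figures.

t_c ≈ 1.07 d; D_c ≈ 5.50 mg/L; min DO ≈ 5.70 mg/L

With k_r/k_d = 6.238 and 1 − D₀(k_r−k_d)/(k_d L₀) = 0.9118,
t_c = ln(6.238 × 0.9118) / (1.94 − 0.311) = ln(5.688) / 1.629 = 1.738/1.629 = 1.067 d.
D_c = (k_d/k_r) L₀ e^(−k_d t_c) = (0.311/1.94) × 47.8 × e^(−0.311×1.067) = 0.1603 × 47.8 × 0.7176 = 5.499 mg/L.
Minimum DO = C_s − D_c = 11.2 − 5.499 = 5.701 mg/L.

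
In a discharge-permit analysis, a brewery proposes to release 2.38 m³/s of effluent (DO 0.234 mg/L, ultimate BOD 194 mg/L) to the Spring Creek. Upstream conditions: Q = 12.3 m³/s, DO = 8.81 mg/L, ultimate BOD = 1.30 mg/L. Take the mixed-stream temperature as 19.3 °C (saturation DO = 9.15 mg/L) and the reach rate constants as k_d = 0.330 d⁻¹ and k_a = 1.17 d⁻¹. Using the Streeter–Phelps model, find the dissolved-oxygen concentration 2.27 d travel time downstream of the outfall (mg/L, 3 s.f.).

Mixed DO = (12.3×8.81 + 2.38×0.234)/(12.3+2.38) = 108.9/14.68 = 7.420 mg/L.
Mixed L₀ = (12.3×1.30 + 2.38×194)/(14.68) = 477.7/14.68 = 32.54 mg/L.
Initial deficit D₀ = C_s − DO₀ = 9.15 − 7.420 = 1.730 mg/L.
D(2.27) = [0.330×32.54/(1.17−0.330)](e^(−0.330×2.27) − e^(−1.17×2.27)) + 1.730 e^(−1.17×2.27)
= 12.78 × (0.4728 − 0.07024) + 1.730 × 0.07024 = 5.268 mg/L.
DO = 9.15 − 5.268 = 3.882 mg/L.

DO ≈ 3.88 mg/L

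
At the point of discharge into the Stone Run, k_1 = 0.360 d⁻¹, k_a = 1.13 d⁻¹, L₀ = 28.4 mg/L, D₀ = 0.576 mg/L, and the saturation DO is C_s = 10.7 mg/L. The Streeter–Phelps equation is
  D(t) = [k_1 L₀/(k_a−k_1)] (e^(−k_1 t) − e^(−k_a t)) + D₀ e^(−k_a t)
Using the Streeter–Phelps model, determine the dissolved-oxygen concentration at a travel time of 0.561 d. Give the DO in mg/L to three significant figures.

k_1 L₀/(k_a−k_1) = 0.360×28.4/(1.13−0.360) = 10.22/0.7700 = 13.28 mg/L.
e^(−k_1 t) = e^(−0.360×0.5610) = 0.8171; e^(−k_a t) = e^(−1.13×0.5610) = 0.5305.
D = 13.28 × (0.8171 − 0.5305) + 0.576 × 0.5305 = 3.806 + 0.3056 = 4.111 mg/L.
DO = C_s − D = 10.7 − 4.111 = 6.589 mg/L.

DO ≈ 6.59 mg/L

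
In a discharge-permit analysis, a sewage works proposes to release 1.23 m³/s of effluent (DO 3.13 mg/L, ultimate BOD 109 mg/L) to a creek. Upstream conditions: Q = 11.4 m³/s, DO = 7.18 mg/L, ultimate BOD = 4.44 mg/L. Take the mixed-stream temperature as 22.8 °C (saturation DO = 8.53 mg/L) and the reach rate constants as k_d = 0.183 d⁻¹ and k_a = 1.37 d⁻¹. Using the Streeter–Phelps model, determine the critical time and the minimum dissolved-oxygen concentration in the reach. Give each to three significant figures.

Mixed DO = (11.4×7.18 + 1.23×3.13)/(11.4+1.23) = 85.70/12.63 = 6.786 mg/L.
Mixed L₀ = (11.4×4.44 + 1.23×109)/(12.63) = 184.7/12.63 = 14.62 mg/L.
Initial deficit D₀ = C_s − DO₀ = 8.53 − 6.786 = 1.744 mg/L.
t_c = (1/1.187) ln[(1.37/0.183)(1 − 1.744×1.187/(0.183×14.62))] = 0.8425 × ln(1.694) = 0.4438 d.
D_c = (0.183/1.37) × 14.62 × e^(−0.183×0.4438) = 0.1336 × 14.62 × 0.9220 = 1.801 mg/L.
Minimum DO = 8.53 − 1.801 = 6.729 mg/L.

t_c ≈ 0.444 d; minimum DO ≈ 6.73 mg/L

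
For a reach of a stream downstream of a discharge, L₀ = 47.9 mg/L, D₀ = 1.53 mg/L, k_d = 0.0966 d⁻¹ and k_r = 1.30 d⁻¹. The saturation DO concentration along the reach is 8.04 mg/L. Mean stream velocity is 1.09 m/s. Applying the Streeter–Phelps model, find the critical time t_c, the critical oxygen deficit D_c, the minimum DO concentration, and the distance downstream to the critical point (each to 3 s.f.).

t_c ≈ 1.74 d; D_c ≈ 3.01 mg/L; min DO ≈ 5.03 mg/L; x_c ≈ 164 km

At the critical point dD/dt = 0, so k_d L₀ e^(−k_d t) = k_r D. Substituting D(t) from the Streeter–Phelps equation and solving for t gives
t_c = ln[(k_r/k_d)(1 − D₀(k_r−k_d)/(k_d L₀))] / (k_r−k_d).
Here k_r−k_d = 1.203 d⁻¹ and 1 − D₀(k_r−k_d)/(k_d L₀) = 1 − 1.53×1.203/(0.0966×47.9) = 0.6021, so
t_c = ln(13.46 × 0.6021) / 1.203 = 2.092 / 1.203 = 1.739 d.
L(t_c) = L₀ e^(−k_d t_c) = 47.9 × 0.8454 = 40.49 mg/L, and at the critical point k_r D_c = k_d L, so D_c = (0.0966/1.30) × 40.49 = 3.009 mg/L.
Minimum DO = C_s − D_c = 8.04 − 3.009 = 5.031 mg/L.
x_c = v t_c = 1.09 m/s × 1.739 d × 86400 s/d = 163700 m ≈ 164 km.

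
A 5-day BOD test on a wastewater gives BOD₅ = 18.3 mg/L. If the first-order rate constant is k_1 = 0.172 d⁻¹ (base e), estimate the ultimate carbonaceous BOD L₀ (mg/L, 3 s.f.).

BOD₅ = L₀(1 − e^(−5k_1)) ⇒ L₀ = BOD₅ / (1 − e^(−5×0.172))
= 18.3 / (1 − 0.4232) = 18.3 / 0.5768 = 31.72 mg/L.

L₀ ≈ 31.7 mg/L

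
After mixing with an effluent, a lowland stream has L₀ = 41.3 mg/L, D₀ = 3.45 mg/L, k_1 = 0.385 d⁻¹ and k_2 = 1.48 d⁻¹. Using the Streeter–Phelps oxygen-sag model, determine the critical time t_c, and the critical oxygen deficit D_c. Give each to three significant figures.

At the critical point dD/dt = 0, so k_1 L₀ e^(−k_1 t) = k_2 D. Substituting D(t) from the Streeter–Phelps equation and solving for t gives
t_c = ln[(k_2/k_1)(1 − D₀(k_2−k_1)/(k_1 L₀))] / (k_2−k_1).
Here k_2−k_1 = 1.095 d⁻¹ and 1 − D₀(k_2−k_1)/(k_1 L₀) = 1 − 3.45×1.095/(0.385×41.3) = 0.7624, so
t_c = ln(3.844 × 0.7624) / 1.095 = 1.075 / 1.095 = 0.9820 d.
D_c = (k_1/k_2) L₀ e^(−k_1 t_c) = (0.385/1.48) × 41.3 × e^(−0.385×0.9820) = 0.2601 × 41.3 × 0.6852 = 7.361 mg/L.

t_c ≈ 0.982 d; D_c ≈ 7.36 mg/L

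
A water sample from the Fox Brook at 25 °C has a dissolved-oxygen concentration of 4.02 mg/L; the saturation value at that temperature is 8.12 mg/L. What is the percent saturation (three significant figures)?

% saturation = C/C_s × 100 = 4.02/8.12 × 100 = 49.5 %.

49.5 % saturation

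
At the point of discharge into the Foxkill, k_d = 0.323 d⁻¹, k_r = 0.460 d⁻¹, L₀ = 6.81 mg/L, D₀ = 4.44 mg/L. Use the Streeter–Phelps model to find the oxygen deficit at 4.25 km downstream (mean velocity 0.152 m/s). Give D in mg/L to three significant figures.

Travel time t = x/v = 4.25 km / (0.152 m/s) = 4250 m / 0.152 m/s = 27960 s = 0.3236 d.
k_d L₀/(k_r−k_d) = 0.323×6.81/(0.460−0.323) = 2.200/0.1370 = 16.06 mg/L.
e^(−k_d t) = e^(−0.323×0.3236) = 0.9007; e^(−k_r t) = e^(−0.460×0.3236) = 0.8617.
D = 16.06 × (0.9007 − 0.8617) + 4.44 × 0.8617 = 0.6272 + 3.826 = 4.453 mg/L.

D ≈ 4.45 mg/L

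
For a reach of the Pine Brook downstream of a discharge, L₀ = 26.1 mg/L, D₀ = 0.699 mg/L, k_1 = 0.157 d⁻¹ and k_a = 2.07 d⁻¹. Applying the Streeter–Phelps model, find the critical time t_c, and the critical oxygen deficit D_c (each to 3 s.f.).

At the critical point dD/dt = 0, so k_1 L₀ e^(−k_1 t) = k_a D. Substituting D(t) from the Streeter–Phelps equation and solving for t gives
t_c = ln[(k_a/k_1)(1 − D₀(k_a−k_1)/(k_1 L₀))] / (k_a−k_1).
Here k_a−k_1 = 1.913 d⁻¹ and 1 − D₀(k_a−k_1)/(k_1 L₀) = 1 − 0.699×1.913/(0.157×26.1) = 0.6737, so
t_c = ln(13.18 × 0.6737) / 1.913 = 2.184 / 1.913 = 1.142 d.
L(t_c) = L₀ e^(−k_1 t_c) = 26.1 × 0.8359 = 21.82 mg/L, and at the critical point k_a D_c = k_1 L, so D_c = (0.157/2.07) × 21.82 = 1.655 mg/L.

t_c ≈ 1.14 d; D_c ≈ 1.65 mg/L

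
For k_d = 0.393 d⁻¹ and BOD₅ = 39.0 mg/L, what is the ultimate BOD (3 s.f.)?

L₀ ≈ 45.4 mg/L

BOD₅ = L₀(1 − e^(−5k_d)) ⇒ L₀ = BOD₅ / (1 − e^(−5×0.393))
= 39.0 / (1 − 0.1402) = 39.0 / 0.8598 = 45.36 mg/L.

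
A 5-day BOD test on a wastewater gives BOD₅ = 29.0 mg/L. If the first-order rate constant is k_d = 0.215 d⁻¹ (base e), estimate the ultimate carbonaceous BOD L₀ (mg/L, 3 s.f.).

BOD₅ = L₀(1 − e^(−5k_d)) ⇒ L₀ = BOD₅ / (1 − e^(−5×0.215))
= 29.0 / (1 − 0.3413) = 29.0 / 0.6587 = 44.03 mg/L.

L₀ ≈ 44.0 mg/L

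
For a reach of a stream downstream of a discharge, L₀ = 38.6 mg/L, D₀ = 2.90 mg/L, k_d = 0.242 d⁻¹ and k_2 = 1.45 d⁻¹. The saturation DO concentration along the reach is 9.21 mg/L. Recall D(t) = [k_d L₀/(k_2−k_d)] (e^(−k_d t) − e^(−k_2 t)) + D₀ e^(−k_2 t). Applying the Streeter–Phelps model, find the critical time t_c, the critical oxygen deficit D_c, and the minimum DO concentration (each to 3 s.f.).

With k_2/k_d = 5.992 and 1 − D₀(k_2−k_d)/(k_d L₀) = 0.6250,
t_c = ln(5.992 × 0.6250) / (1.45 − 0.242) = ln(3.745) / 1.208 = 1.320/1.208 = 1.093 d.
D_c = (k_d/k_2) L₀ e^(−k_d t_c) = (0.242/1.45) × 38.6 × e^(−0.242×1.093) = 0.1669 × 38.6 × 0.7676 = 4.945 mg/L.
Minimum DO = C_s − D_c = 9.21 − 4.945 = 4.265 mg/L.

t_c ≈ 1.09 d; D_c ≈ 4.94 mg/L; min DO ≈ 4.27 mg/L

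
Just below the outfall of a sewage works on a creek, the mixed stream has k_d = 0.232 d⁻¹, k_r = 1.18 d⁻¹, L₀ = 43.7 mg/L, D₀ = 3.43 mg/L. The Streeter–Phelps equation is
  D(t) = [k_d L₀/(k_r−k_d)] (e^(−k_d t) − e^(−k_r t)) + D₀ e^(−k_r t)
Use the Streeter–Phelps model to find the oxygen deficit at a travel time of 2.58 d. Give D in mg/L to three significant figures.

k_d L₀/(k_r−k_d) = 0.232×43.7/(1.18−0.232) = 10.14/0.9480 = 10.69 mg/L.
e^(−k_d t) = e^(−0.232×2.580) = 0.5496; e^(−k_r t) = e^(−1.18×2.580) = 0.04762.
D = 10.69 × (0.5496 − 0.04762) + 3.43 × 0.04762 = 5.368 + 0.1634 = 5.532 mg/L.

D ≈ 5.53 mg/L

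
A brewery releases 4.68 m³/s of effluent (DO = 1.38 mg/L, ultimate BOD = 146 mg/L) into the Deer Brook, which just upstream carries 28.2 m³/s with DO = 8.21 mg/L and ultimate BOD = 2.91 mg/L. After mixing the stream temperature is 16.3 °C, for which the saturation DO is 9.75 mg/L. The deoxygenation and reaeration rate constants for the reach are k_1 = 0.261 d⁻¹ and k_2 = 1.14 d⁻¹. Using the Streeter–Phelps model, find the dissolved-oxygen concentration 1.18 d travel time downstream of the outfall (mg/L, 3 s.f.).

Mixed DO = (28.2×8.21 + 4.68×1.38)/(28.2+4.68) = 238.0/32.88 = 7.238 mg/L.
Mixed L₀ = (28.2×2.91 + 4.68×146)/(32.88) = 765.3/32.88 = 23.28 mg/L.
Initial deficit D₀ = C_s − DO₀ = 9.75 − 7.238 = 2.512 mg/L.
D(1.18) = [0.261×23.28/(1.14−0.261)](e^(−0.261×1.18) − e^(−1.14×1.18)) + 2.512 e^(−1.14×1.18)
= 6.912 × (0.7349 − 0.2605) + 2.512 × 0.2605 = 3.934 mg/L.
DO = 9.75 − 3.934 = 5.816 mg/L.

DO ≈ 5.82 mg/L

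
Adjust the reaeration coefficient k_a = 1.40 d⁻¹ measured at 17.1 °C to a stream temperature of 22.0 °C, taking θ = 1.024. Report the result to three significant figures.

k_a(T₂) = k_a(T₁) · θ^(T₂−T₁) = 1.40 × 1.024^(22.0−17.1)
= 1.40 × 1.024^4.90 = 1.40 × 1.123 = 1.573 d⁻¹.

k_a ≈ 1.57 d⁻¹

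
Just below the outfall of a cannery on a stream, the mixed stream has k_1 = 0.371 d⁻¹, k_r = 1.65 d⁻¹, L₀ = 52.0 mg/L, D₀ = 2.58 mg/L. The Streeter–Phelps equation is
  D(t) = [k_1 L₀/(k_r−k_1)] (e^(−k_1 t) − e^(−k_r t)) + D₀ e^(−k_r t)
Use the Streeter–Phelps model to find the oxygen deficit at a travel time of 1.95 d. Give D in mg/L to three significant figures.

k_1 L₀/(k_r−k_1) = 0.371×52.0/(1.65−0.371) = 19.29/1.279 = 15.08 mg/L.
e^(−k_1 t) = e^(−0.371×1.950) = 0.4851; e^(−k_r t) = e^(−1.65×1.950) = 0.04006.
D = 15.08 × (0.4851 − 0.04006) + 2.58 × 0.04006 = 6.713 + 0.1033 = 6.816 mg/L.

D ≈ 6.82 mg/L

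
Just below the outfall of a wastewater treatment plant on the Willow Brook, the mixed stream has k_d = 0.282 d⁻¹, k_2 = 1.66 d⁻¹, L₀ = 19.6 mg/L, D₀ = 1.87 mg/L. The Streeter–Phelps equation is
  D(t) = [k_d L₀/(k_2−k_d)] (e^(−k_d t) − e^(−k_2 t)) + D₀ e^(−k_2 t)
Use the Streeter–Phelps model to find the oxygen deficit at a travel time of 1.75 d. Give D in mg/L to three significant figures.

D ≈ 2.33 mg/L

k_d L₀/(k_2−k_d) = 0.282×19.6/(1.66−0.282) = 5.527/1.378 = 4.011 mg/L.
e^(−k_d t) = e^(−0.282×1.750) = 0.6105; e^(−k_2 t) = e^(−1.66×1.750) = 0.05475.
D = 4.011 × (0.6105 − 0.05475) + 1.87 × 0.05475 = 2.229 + 0.1024 = 2.331 mg/L.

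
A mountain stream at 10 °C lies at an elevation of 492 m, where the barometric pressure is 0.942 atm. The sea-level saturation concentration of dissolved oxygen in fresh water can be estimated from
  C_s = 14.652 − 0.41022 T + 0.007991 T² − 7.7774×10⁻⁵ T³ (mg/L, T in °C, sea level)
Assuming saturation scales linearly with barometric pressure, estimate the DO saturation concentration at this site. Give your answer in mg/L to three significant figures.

At sea level: C_s = 14.652 − 0.41022×10 + 0.007991×10² − 7.7774×10⁻⁵×10³ = 11.27 mg/L.
Pressure correction: C_s' = 11.27 × 0.942 = 10.62 mg/L.

C_s ≈ 10.6 mg/L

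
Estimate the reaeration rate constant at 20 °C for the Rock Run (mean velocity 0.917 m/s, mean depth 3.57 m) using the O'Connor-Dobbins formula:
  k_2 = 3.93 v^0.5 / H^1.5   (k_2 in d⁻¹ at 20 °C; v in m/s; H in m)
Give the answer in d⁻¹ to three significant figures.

k_2 = 3.93 × 0.917^0.5 / 3.57^1.5 = 3.93 × 0.9576 / 6.745 = 0.5579 d⁻¹.

k_2 ≈ 0.558 d⁻¹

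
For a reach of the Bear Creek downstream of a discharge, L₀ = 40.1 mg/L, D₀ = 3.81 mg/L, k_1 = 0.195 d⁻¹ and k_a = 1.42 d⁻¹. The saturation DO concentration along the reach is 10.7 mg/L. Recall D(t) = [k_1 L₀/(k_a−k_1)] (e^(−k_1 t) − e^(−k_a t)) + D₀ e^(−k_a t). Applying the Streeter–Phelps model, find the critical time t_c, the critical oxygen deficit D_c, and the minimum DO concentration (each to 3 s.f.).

t_c ≈ 0.879 d; D_c ≈ 4.64 mg/L; min DO ≈ 6.06 mg/L

With k_a/k_1 = 7.282 and 1 − D₀(k_a−k_1)/(k_1 L₀) = 0.4031,
t_c = ln(7.282 × 0.4031) / (1.42 − 0.195) = ln(2.936) / 1.225 = 1.077/1.225 = 0.8791 d.
L(t_c) = L₀ e^(−k_1 t_c) = 40.1 × 0.8425 = 33.78 mg/L, and at the critical point k_a D_c = k_1 L, so D_c = (0.195/1.42) × 33.78 = 4.639 mg/L.
Minimum DO = C_s − D_c = 10.7 − 4.639 = 6.061 mg/L.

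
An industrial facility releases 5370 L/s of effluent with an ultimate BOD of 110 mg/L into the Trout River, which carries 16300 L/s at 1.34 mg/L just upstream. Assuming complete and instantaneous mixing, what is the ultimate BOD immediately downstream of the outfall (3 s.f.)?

Flow-weighted mixing: C = (Q_r C_r + Q_w C_w)/(Q_r + Q_w)
= (16300×1.34 + 5370×110)/(16300 + 5370) = 612500/21670 = 28.27 mg/L.

28.3 mg/L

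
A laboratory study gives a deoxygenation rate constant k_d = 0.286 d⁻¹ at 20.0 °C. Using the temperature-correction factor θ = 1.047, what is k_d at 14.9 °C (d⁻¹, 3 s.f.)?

k_d ≈ 0.226 d⁻¹

k_d(T₂) = k_d(T₁) · θ^(T₂−T₁) = 0.286 × 1.047^(14.9−20.0)
= 0.286 × 1.047^-5.10 = 0.286 × 0.7912 = 0.2263 d⁻¹.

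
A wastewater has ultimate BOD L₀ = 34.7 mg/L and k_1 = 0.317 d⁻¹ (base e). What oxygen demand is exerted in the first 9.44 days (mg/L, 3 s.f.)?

y ≈ 33.0 mg/L

y_t = L₀(1 − e^(−k_1 t)) = 34.7 × (1 − e^(−0.317×9.44))
= 34.7 × (1 − 0.05016) = 34.7 × 0.9498 = 32.96 mg/L.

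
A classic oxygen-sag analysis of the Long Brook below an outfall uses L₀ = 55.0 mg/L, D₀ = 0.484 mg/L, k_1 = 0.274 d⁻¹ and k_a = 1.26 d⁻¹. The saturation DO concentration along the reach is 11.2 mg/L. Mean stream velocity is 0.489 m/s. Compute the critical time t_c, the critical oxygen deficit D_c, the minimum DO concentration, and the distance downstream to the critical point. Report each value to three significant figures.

At the critical point dD/dt = 0, so k_1 L₀ e^(−k_1 t) = k_a D. Substituting D(t) from the Streeter–Phelps equation and solving for t gives
t_c = ln[(k_a/k_1)(1 − D₀(k_a−k_1)/(k_1 L₀))] / (k_a−k_1).
Here k_a−k_1 = 0.9860 d⁻¹ and 1 − D₀(k_a−k_1)/(k_1 L₀) = 1 − 0.484×0.9860/(0.274×55.0) = 0.9683, so
t_c = ln(4.599 × 0.9683) / 0.9860 = 1.494 / 0.9860 = 1.515 d.
L(t_c) = L₀ e^(−k_1 t_c) = 55.0 × 0.6603 = 36.32 mg/L, and at the critical point k_a D_c = k_1 L, so D_c = (0.274/1.26) × 36.32 = 7.898 mg/L.
Minimum DO = C_s − D_c = 11.2 − 7.898 = 3.302 mg/L.
x_c = v t_c = 0.489 m/s × 1.515 d × 86400 s/d = 64000 m ≈ 64.0 km.

t_c ≈ 1.51 d; D_c ≈ 7.90 mg/L; min DO ≈ 3.30 mg/L; x_c ≈ 64.0 km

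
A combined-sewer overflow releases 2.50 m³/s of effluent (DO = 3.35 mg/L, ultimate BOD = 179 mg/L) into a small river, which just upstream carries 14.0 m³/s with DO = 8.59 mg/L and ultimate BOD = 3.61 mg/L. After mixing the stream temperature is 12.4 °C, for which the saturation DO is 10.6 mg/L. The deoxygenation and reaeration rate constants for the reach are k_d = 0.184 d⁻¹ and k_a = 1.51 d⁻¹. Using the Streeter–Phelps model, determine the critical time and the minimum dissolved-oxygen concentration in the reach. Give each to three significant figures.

Mixed DO = (14.0×8.59 + 2.50×3.35)/(14.0+2.50) = 128.6/16.50 = 7.796 mg/L.
Mixed L₀ = (14.0×3.61 + 2.50×179)/(16.50) = 498.0/16.50 = 30.18 mg/L.
Initial deficit D₀ = C_s − DO₀ = 10.6 − 7.796 = 2.804 mg/L.
t_c = (1/1.326) ln[(1.51/0.184)(1 − 2.804×1.326/(0.184×30.18))] = 0.7541 × ln(2.713) = 0.7526 d.
D_c = (0.184/1.51) × 30.18 × e^(−0.184×0.7526) = 0.1219 × 30.18 × 0.8707 = 3.202 mg/L.
Minimum DO = 10.6 − 3.202 = 7.398 mg/L.

t_c ≈ 0.753 d; minimum DO ≈ 7.40 mg/L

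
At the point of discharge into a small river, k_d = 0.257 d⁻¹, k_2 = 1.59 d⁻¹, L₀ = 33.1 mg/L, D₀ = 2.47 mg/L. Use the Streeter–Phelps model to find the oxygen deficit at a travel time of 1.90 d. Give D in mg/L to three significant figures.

D ≈ 3.73 mg/L

k_d L₀/(k_2−k_d) = 0.257×33.1/(1.59−0.257) = 8.507/1.333 = 6.382 mg/L.
e^(−k_d t) = e^(−0.257×1.900) = 0.6137; e^(−k_2 t) = e^(−1.59×1.900) = 0.04875.
D = 6.382 × (0.6137 − 0.04875) + 2.47 × 0.04875 = 3.605 + 0.1204 = 3.725 mg/L.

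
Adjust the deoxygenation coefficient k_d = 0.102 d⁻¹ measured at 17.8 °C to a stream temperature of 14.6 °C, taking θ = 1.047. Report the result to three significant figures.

k_d ≈ 0.0881 d⁻¹

k_d(T₂) = k_d(T₁) · θ^(T₂−T₁) = 0.102 × 1.047^(14.6−17.8)
= 0.102 × 1.047^-3.20 = 0.102 × 0.8633 = 0.08806 d⁻¹.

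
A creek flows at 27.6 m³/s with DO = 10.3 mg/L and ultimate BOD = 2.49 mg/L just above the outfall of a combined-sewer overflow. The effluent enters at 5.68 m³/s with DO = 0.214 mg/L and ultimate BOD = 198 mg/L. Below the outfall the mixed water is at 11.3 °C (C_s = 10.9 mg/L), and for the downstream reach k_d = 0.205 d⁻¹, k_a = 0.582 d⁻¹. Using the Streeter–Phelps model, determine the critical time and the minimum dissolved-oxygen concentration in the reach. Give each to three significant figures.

Mixed DO = (27.6×10.3 + 5.68×0.214)/(27.6+5.68) = 285.5/33.28 = 8.579 mg/L.
Mixed L₀ = (27.6×2.49 + 5.68×198)/(33.28) = 1193/33.28 = 35.86 mg/L.
Initial deficit D₀ = C_s − DO₀ = 10.9 − 8.579 = 2.321 mg/L.
t_c = (1/0.3770) ln[(0.582/0.205)(1 − 2.321×0.3770/(0.205×35.86))] = 2.653 × ln(2.501) = 2.432 d.
D_c = (0.205/0.582) × 35.86 × e^(−0.205×2.432) = 0.3522 × 35.86 × 0.6075 = 7.673 mg/L.
Minimum DO = 10.9 − 7.673 = 3.227 mg/L.

t_c ≈ 2.43 d; minimum DO ≈ 3.23 mg/L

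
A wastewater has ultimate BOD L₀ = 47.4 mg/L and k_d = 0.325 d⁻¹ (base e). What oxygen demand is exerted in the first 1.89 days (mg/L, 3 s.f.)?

y_t = L₀(1 − e^(−k_d t)) = 47.4 × (1 − e^(−0.325×1.89))
= 47.4 × (1 − 0.5410) = 47.4 × 0.4590 = 21.75 mg/L.

y ≈ 21.8 mg/L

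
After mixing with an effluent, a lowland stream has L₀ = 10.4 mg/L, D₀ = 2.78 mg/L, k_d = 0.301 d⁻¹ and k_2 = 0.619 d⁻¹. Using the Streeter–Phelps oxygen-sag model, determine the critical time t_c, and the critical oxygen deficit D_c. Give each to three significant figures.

t_c = [1/(k_2−k_d)] ln[(k_2/k_d)(1 − D₀(k_2−k_d)/(k_d L₀))]
= [1/(0.619−0.301)] ln[(0.619/0.301)(1 − 2.78×0.3180/(0.301×10.4))]
= (1/0.3180) ln[2.056 × 0.7176] = 3.145 × ln(1.476) = 3.145 × 0.3891 = 1.224 d.
D_c = (k_d/k_2) L₀ e^(−k_d t_c) = (0.301/0.619) × 10.4 × e^(−0.301×1.224) = 0.4863 × 10.4 × 0.6919 = 3.499 mg/L.

t_c ≈ 1.22 d; D_c ≈ 3.50 mg/L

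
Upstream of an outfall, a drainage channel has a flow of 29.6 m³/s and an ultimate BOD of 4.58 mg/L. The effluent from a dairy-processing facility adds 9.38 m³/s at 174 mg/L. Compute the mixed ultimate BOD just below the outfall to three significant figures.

Flow-weighted mixing: C = (Q_r C_r + Q_w C_w)/(Q_r + Q_w)
= (29.6×4.58 + 9.38×174)/(29.6 + 9.38) = 1768/38.98 = 45.35 mg/L.

45.3 mg/L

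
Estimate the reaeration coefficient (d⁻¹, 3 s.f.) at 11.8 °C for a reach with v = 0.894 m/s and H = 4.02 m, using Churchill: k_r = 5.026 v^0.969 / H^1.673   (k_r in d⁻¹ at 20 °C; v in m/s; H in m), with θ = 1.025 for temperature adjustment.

k_r ≈ 0.359 d⁻¹

k_r(20) = 5.026 × 0.894^0.969 / 4.02^1.673 = 5.026 × 0.8971 / 10.25 = 0.4397 d⁻¹.
k_r(11.8) = 0.4397 × 1.025^(11.8−20) = 0.4397 × 0.8167 = 0.3591 d⁻¹.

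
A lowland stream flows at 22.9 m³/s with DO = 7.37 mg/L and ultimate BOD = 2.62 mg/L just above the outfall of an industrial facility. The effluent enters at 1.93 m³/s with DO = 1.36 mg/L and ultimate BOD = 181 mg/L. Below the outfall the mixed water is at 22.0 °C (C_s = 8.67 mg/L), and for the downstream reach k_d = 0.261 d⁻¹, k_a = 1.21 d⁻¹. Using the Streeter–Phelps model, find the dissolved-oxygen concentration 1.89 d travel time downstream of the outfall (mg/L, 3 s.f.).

DO ≈ 6.18 mg/L

Mixed DO = (22.9×7.37 + 1.93×1.36)/(22.9+1.93) = 171.4/24.83 = 6.903 mg/L.
Mixed L₀ = (22.9×2.62 + 1.93×181)/(24.83) = 409.3/24.83 = 16.49 mg/L.
Initial deficit D₀ = C_s − DO₀ = 8.67 − 6.903 = 1.767 mg/L.
D(1.89) = [0.261×16.49/(1.21−0.261)](e^(−0.261×1.89) − e^(−1.21×1.89)) + 1.767 e^(−1.21×1.89)
= 4.534 × (0.6106 − 0.1016) + 1.767 × 0.1016 = 2.487 mg/L.
DO = 8.67 − 2.487 = 6.183 mg/L.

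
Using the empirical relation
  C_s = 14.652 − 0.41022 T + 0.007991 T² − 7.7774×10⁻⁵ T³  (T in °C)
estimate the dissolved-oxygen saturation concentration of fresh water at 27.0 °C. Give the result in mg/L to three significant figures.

C_s = 14.652 − 0.41022×27.0 + 0.007991×27.0² − 7.7774×10⁻⁵×27.0³ = 7.871 mg/L.

C_s ≈ 7.87 mg/L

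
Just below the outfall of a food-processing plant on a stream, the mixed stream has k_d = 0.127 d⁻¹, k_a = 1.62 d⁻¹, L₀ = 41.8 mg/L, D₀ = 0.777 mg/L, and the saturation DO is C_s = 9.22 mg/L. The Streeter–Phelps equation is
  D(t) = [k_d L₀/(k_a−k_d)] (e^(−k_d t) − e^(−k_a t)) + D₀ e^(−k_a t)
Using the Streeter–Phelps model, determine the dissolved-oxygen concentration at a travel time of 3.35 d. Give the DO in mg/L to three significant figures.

k_d L₀/(k_a−k_d) = 0.127×41.8/(1.62−0.127) = 5.309/1.493 = 3.556 mg/L.
e^(−k_d t) = e^(−0.127×3.350) = 0.6535; e^(−k_a t) = e^(−1.62×3.350) = 0.004396.
D = 3.556 × (0.6535 − 0.004396) + 0.777 × 0.004396 = 2.308 + 0.003416 = 2.311 mg/L.
DO = C_s − D = 9.22 − 2.311 = 6.909 mg/L.

DO ≈ 6.91 mg/L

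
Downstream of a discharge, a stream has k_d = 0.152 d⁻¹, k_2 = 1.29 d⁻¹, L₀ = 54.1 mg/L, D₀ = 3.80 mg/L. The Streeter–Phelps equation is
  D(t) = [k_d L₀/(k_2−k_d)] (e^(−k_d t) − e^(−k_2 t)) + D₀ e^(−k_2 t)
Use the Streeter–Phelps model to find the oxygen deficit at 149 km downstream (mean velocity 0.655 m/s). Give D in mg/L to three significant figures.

Travel time t = x/v = 149 km / (0.655 m/s) = 149000 m / 0.655 m/s = 227500 s = 2.633 d.
k_d L₀/(k_2−k_d) = 0.152×54.1/(1.29−0.152) = 8.223/1.138 = 7.226 mg/L.
e^(−k_d t) = e^(−0.152×2.633) = 0.6702; e^(−k_2 t) = e^(−1.29×2.633) = 0.03349.
D = 7.226 × (0.6702 − 0.03349) + 3.80 × 0.03349 = 4.601 + 0.1273 = 4.728 mg/L.

D ≈ 4.73 mg/L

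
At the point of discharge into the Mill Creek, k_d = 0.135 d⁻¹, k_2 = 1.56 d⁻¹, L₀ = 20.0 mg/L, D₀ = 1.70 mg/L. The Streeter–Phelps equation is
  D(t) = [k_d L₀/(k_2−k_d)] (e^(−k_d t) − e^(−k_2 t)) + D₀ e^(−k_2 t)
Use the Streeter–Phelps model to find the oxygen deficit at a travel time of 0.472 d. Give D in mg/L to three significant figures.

k_d L₀/(k_2−k_d) = 0.135×20.0/(1.56−0.135) = 2.700/1.425 = 1.895 mg/L.
e^(−k_d t) = e^(−0.135×0.4720) = 0.9383; e^(−k_2 t) = e^(−1.56×0.4720) = 0.4789.
D = 1.895 × (0.9383 − 0.4789) + 1.70 × 0.4789 = 0.8704 + 0.8141 = 1.685 mg/L.

D ≈ 1.68 mg/L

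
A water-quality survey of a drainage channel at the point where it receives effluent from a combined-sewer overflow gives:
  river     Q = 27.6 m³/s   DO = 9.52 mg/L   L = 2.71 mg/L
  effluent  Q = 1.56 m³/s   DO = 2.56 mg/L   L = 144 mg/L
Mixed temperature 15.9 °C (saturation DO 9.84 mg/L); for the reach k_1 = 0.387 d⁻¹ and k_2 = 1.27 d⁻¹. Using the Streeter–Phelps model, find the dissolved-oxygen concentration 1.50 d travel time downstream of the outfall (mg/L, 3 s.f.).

DO ≈ 7.89 mg/L

Mixed DO = (27.6×9.52 + 1.56×2.56)/(27.6+1.56) = 266.7/29.16 = 9.148 mg/L.
Mixed L₀ = (27.6×2.71 + 1.56×144)/(29.16) = 299.4/29.16 = 10.27 mg/L.
Initial deficit D₀ = C_s − DO₀ = 9.84 − 9.148 = 0.6923 mg/L.
D(1.50) = [0.387×10.27/(1.27−0.387)](e^(−0.387×1.50) − e^(−1.27×1.50)) + 0.6923 e^(−1.27×1.50)
= 4.501 × (0.5596 − 0.1488) + 0.6923 × 0.1488 = 1.952 mg/L.
DO = 9.84 − 1.952 = 7.888 mg/L.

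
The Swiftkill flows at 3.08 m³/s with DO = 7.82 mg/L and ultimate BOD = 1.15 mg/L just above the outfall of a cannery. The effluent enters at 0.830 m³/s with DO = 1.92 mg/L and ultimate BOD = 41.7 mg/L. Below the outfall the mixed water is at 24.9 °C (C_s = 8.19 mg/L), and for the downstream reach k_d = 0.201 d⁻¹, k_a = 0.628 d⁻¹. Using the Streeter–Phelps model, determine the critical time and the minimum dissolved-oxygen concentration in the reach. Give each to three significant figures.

t_c ≈ 1.65 d; minimum DO ≈ 5.95 mg/L

Mixed DO = (3.08×7.82 + 0.830×1.92)/(3.08+0.830) = 25.68/3.910 = 6.568 mg/L.
Mixed L₀ = (3.08×1.15 + 0.830×41.7)/(3.910) = 38.15/3.910 = 9.758 mg/L.
Initial deficit D₀ = C_s − DO₀ = 8.19 − 6.568 = 1.622 mg/L.
t_c = (1/0.4270) ln[(0.628/0.201)(1 − 1.622×0.4270/(0.201×9.758))] = 2.342 × ln(2.021) = 1.648 d.
D_c = (0.201/0.628) × 9.758 × e^(−0.201×1.648) = 0.3201 × 9.758 × 0.7181 = 2.243 mg/L.
Minimum DO = 8.19 − 2.243 = 5.947 mg/L.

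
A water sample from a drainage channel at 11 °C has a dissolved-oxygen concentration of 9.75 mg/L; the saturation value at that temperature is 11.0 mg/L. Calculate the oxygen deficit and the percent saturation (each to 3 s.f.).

D ≈ 1.25 mg/L; 88.6 % saturation

D = C_s − C = 11.0 − 9.75 = 1.25 mg/L.
% saturation = 9.75/11.0 × 100 = 88.6 %.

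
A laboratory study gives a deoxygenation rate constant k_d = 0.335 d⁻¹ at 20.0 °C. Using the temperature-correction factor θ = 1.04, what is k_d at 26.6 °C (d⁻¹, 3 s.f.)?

k_d(T₂) = k_d(T₁) · θ^(T₂−T₁) = 0.335 × 1.04^(26.6−20.0)
= 0.335 × 1.04^6.60 = 0.335 × 1.295 = 0.4340 d⁻¹.

k_d ≈ 0.434 d⁻¹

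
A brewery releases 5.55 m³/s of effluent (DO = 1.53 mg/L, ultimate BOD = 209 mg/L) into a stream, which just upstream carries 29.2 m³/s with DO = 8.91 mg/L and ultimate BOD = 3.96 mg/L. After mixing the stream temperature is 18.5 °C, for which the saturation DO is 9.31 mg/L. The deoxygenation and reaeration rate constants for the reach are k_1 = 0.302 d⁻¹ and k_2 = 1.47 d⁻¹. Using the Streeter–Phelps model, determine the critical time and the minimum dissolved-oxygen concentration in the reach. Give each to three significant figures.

t_c ≈ 1.20 d; minimum DO ≈ 4.06 mg/L

Mixed DO = (29.2×8.91 + 5.55×1.53)/(29.2+5.55) = 268.7/34.75 = 7.731 mg/L.
Mixed L₀ = (29.2×3.96 + 5.55×209)/(34.75) = 1276/34.75 = 36.71 mg/L.
Initial deficit D₀ = C_s − DO₀ = 9.31 − 7.731 = 1.579 mg/L.
t_c = (1/1.168) ln[(1.47/0.302)(1 − 1.579×1.168/(0.302×36.71))] = 0.8562 × ln(4.058) = 1.199 d.
D_c = (0.302/1.47) × 36.71 × e^(−0.302×1.199) = 0.2054 × 36.71 × 0.6962 = 5.250 mg/L.
Minimum DO = 9.31 − 5.250 = 4.060 mg/L.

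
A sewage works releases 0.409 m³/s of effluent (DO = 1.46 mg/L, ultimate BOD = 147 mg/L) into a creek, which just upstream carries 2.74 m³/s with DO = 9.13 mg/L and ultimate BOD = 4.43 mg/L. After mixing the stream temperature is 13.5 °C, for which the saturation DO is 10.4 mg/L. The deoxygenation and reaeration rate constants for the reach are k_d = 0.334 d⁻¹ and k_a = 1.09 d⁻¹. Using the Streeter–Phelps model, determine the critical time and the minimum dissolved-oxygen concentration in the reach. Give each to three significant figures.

Mixed DO = (2.74×9.13 + 0.409×1.46)/(2.74+0.409) = 25.61/3.149 = 8.134 mg/L.
Mixed L₀ = (2.74×4.43 + 0.409×147)/(3.149) = 72.26/3.149 = 22.95 mg/L.
Initial deficit D₀ = C_s − DO₀ = 10.4 − 8.134 = 2.266 mg/L.
t_c = (1/0.7560) ln[(1.09/0.334)(1 − 2.266×0.7560/(0.334×22.95))] = 1.323 × ln(2.534) = 1.230 d.
D_c = (0.334/1.09) × 22.95 × e^(−0.334×1.230) = 0.3064 × 22.95 × 0.6631 = 4.663 mg/L.
Minimum DO = 10.4 − 4.663 = 5.737 mg/L.

t_c ≈ 1.23 d; minimum DO ≈ 5.74 mg/L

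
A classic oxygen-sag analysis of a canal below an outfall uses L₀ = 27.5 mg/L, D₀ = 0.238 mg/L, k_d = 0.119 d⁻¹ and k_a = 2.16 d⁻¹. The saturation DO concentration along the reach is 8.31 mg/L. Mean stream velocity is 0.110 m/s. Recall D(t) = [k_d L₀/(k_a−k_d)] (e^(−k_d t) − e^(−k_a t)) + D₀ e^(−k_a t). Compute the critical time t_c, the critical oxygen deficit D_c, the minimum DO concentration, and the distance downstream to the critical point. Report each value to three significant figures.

t_c ≈ 1.34 d; D_c ≈ 1.29 mg/L; min DO ≈ 7.02 mg/L; x_c ≈ 12.7 km

At the critical point dD/dt = 0, so k_d L₀ e^(−k_d t) = k_a D. Substituting D(t) from the Streeter–Phelps equation and solving for t gives
t_c = ln[(k_a/k_d)(1 − D₀(k_a−k_d)/(k_d L₀))] / (k_a−k_d).
Here k_a−k_d = 2.041 d⁻¹ and 1 − D₀(k_a−k_d)/(k_d L₀) = 1 − 0.238×2.041/(0.119×27.5) = 0.8516, so
t_c = ln(18.15 × 0.8516) / 2.041 = 2.738 / 2.041 = 1.342 d.
D_c = (k_d/k_a) L₀ e^(−k_d t_c) = (0.119/2.16) × 27.5 × e^(−0.119×1.342) = 0.05509 × 27.5 × 0.8524 = 1.291 mg/L.
Minimum DO = C_s − D_c = 8.31 − 1.291 = 7.019 mg/L.
x_c = v t_c = 0.110 m/s × 1.342 d × 86400 s/d = 12750 m ≈ 12.7 km.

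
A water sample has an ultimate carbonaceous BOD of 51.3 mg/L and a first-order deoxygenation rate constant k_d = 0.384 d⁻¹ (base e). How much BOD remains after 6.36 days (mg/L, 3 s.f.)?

L ≈ 4.46 mg/L

L_t = L₀ e^(−k_d t) = 51.3 × e^(−0.384×6.36) = 51.3 × 0.08697 = 4.461 mg/L.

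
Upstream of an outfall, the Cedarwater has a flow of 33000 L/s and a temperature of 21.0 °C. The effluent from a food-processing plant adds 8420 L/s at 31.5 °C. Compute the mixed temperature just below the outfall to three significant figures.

23.1 °C

Flow-weighted mixing: C = (Q_r C_r + Q_w C_w)/(Q_r + Q_w)
= (33000×21.0 + 8420×31.5)/(33000 + 8420) = 958200/41420 = 23.13 °C.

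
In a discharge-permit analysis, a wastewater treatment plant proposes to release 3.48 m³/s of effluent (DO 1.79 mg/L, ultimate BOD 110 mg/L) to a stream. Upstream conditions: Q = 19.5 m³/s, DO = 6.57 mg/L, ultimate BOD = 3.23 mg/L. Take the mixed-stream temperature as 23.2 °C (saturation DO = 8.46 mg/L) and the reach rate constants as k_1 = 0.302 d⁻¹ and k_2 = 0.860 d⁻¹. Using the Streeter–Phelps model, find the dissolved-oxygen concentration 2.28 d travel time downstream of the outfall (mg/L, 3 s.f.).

Mixed DO = (19.5×6.57 + 3.48×1.79)/(19.5+3.48) = 134.3/22.98 = 5.846 mg/L.
Mixed L₀ = (19.5×3.23 + 3.48×110)/(22.98) = 445.8/22.98 = 19.40 mg/L.
Initial deficit D₀ = C_s − DO₀ = 8.46 − 5.846 = 2.614 mg/L.
D(2.28) = [0.302×19.40/(0.860−0.302)](e^(−0.302×2.28) − e^(−0.860×2.28)) + 2.614 e^(−0.860×2.28)
= 10.50 × (0.5023 − 0.1407) + 2.614 × 0.1407 = 4.164 mg/L.
DO = 8.46 − 4.164 = 4.296 mg/L.

DO ≈ 4.30 mg/L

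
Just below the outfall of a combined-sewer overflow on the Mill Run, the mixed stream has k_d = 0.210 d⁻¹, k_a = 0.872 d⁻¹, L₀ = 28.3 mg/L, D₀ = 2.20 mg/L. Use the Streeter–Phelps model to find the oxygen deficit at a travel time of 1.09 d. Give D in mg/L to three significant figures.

k_d L₀/(k_a−k_d) = 0.210×28.3/(0.872−0.210) = 5.943/0.6620 = 8.977 mg/L.
e^(−k_d t) = e^(−0.210×1.090) = 0.7954; e^(−k_a t) = e^(−0.872×1.090) = 0.3866.
D = 8.977 × (0.7954 − 0.3866) + 2.20 × 0.3866 = 3.670 + 0.8504 = 4.521 mg/L.

D ≈ 4.52 mg/L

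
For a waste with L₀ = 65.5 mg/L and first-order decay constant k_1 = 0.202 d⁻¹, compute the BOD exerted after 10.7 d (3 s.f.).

y_t = L₀(1 − e^(−k_1 t)) = 65.5 × (1 − e^(−0.202×10.7))
= 65.5 × (1 − 0.1152) = 65.5 × 0.8848 = 57.96 mg/L.

y ≈ 58.0 mg/L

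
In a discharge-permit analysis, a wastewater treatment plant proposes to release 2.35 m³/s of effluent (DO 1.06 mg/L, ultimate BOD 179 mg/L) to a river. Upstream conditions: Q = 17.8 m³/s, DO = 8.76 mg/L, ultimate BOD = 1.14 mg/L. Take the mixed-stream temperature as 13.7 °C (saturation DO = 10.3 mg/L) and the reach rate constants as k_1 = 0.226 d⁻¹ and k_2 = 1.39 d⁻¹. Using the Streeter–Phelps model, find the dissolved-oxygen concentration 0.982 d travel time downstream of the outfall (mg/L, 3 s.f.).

DO ≈ 7.36 mg/L

Mixed DO = (17.8×8.76 + 2.35×1.06)/(17.8+2.35) = 158.4/20.15 = 7.862 mg/L.
Mixed L₀ = (17.8×1.14 + 2.35×179)/(20.15) = 440.9/20.15 = 21.88 mg/L.
Initial deficit D₀ = C_s − DO₀ = 10.3 − 7.862 = 2.438 mg/L.
D(0.982) = [0.226×21.88/(1.39−0.226)](e^(−0.226×0.982) − e^(−1.39×0.982)) + 2.438 e^(−1.39×0.982)
= 4.249 × (0.8010 − 0.2554) + 2.438 × 0.2554 = 2.941 mg/L.
DO = 10.3 − 2.941 = 7.359 mg/L.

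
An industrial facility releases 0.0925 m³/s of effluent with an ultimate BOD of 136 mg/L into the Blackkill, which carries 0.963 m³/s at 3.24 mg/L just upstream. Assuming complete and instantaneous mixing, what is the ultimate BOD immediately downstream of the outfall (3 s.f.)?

Flow-weighted mixing: C = (Q_r C_r + Q_w C_w)/(Q_r + Q_w)
= (0.963×3.24 + 0.0925×136)/(0.963 + 0.0925) = 15.70/1.055 = 14.87 mg/L.

14.9 mg/L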